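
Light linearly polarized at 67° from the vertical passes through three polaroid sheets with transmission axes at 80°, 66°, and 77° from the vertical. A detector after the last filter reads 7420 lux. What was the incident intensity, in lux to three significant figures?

I₀ ≈ 8610 lux

I₁ = I₀ cos²(80° − 67°) = I₀ cos²(13°) = 0.9494 I₀.
I₂ = I₁ cos²(66° − 80°) = 0.9494 I₀ · cos²(14°) = 0.8938 I₀.
I₃ = I₂ cos²(77° − 66°) = 0.8938 I₀ · cos²(11°) = 0.8613 I₀.
So 7420 lux = 0.8613 I₀, giving I₀ = 7420/0.8613 = 8615 lux.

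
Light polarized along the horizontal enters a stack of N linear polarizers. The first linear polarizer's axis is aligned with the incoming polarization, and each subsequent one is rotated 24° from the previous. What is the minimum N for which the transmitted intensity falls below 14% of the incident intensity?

N = 12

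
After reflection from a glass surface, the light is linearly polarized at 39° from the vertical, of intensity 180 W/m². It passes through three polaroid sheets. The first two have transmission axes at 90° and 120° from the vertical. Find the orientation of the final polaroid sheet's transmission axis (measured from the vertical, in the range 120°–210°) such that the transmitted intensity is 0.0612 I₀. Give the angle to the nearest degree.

θ ≈ 183°

I₁ = I₀ cos²(90° − 39°) = I₀ cos²(51°) = 0.396 I₀.
I₂ = I₁ cos²(120° − 90°) = 0.396 I₀ · cos²(30°) = 0.297 I₀.
Need I₃/I₀ = 0.0612, so cos²(θ − 120°) = 0.0612 / 0.297 = 0.206.
θ − 120° = arccos(√0.206) = 63.0°, giving θ ≈ 120 + 63.0 = 183.0°.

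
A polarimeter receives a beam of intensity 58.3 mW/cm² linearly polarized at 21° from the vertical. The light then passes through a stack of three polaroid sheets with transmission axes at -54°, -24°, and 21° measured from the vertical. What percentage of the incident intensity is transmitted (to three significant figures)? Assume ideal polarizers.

By Malus's law, I₁ = 58.3 mW/cm² · cos²(75°) = 3.905 mW/cm².
I₂ = I₁ · cos²(30°) = 3.905 · 0.75 = 2.929 mW/cm².
I₃ = I₂ · cos²(45°) = 2.929 · 0.5 = 1.465 mW/cm².
That is 2.512% of the incident intensity.

≈ 2.51%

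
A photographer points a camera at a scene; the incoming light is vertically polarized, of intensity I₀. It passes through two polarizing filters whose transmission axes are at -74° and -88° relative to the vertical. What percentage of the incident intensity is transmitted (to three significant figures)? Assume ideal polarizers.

≈ 7.15%

I₁ = I₀ cos²(-74° − 0°) = I₀ cos²(74°) = 0.07598 I₀.
I₂ = I₁ cos²(-88° + 74°) = 0.07598 I₀ · cos²(14°) = 0.07153 I₀.
That is 7.153% of the incident intensity.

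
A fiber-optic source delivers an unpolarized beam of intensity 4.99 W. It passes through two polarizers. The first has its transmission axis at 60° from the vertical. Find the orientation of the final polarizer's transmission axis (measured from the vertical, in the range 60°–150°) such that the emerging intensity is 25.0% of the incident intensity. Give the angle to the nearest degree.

Unpolarized light through the first polarizer → I₁ = ½ I₀, now polarized at 60°.
Need I₂/I₀ = 0.25, so cos²(θ − 60°) = 0.25 / 0.5 = 0.5.
θ − 60° = arccos(√0.5) = 45.0°, giving θ ≈ 60 + 45.0 = 105.0°.

θ ≈ 105°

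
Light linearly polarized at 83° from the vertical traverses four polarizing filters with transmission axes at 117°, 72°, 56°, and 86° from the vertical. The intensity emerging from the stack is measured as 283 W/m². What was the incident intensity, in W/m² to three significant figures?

I₁ = I₀ cos²(117° − 83°) = I₀ cos²(34°) = 0.6873 I₀.
I₂ = I₁ cos²(72° − 117°) = 0.6873 I₀ · cos²(45°) = 0.3437 I₀.
I₃ = I₂ cos²(56° − 72°) = 0.3437 I₀ · cos²(16°) = 0.3175 I₀.
I₄ = I₃ cos²(86° − 56°) = 0.3175 I₀ · cos²(30°) = 0.2382 I₀.
So 283 W/m² = 0.2382 I₀, giving I₀ = 283/0.2382 = 1188 W/m².

I₀ ≈ 1190 W/m²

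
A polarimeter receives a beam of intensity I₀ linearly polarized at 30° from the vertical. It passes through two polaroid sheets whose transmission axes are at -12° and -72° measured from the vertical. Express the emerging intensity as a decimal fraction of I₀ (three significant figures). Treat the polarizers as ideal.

By Malus's law, I₁ = I₀ cos²(-12° − 30°) = I₀ cos²(42°) = 0.5523 I₀.
I₂ = I₁ cos²(-72° + 12°) = 0.5523 I₀ · cos²(60°) = 0.1381 I₀.
Transmitted fraction = 0.1381.

≈ 0.138 I₀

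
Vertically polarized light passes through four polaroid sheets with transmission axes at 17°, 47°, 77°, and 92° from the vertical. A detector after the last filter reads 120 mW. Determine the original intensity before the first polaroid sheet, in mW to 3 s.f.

By Malus's law, I₁ = I₀ cos²(17° − 0°) = I₀ cos²(17°) = 0.9145 I₀.
I₂ = I₁ cos²(47° − 17°) = 0.9145 I₀ · cos²(30°) = 0.6859 I₀.
I₃ = I₂ cos²(77° − 47°) = 0.6859 I₀ · cos²(30°) = 0.5144 I₀.
I₄ = I₃ cos²(92° − 77°) = 0.5144 I₀ · cos²(15°) = 0.48 I₀.
So 120 mW = 0.48 I₀, giving I₀ = 120/0.48 = 250 mW.

I₀ ≈ 250 mW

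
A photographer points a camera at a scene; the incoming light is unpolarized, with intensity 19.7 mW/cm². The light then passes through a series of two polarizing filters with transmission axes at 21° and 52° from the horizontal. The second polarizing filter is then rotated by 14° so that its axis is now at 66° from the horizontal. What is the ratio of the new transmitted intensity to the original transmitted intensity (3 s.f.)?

I_new/I_old ≈ 0.681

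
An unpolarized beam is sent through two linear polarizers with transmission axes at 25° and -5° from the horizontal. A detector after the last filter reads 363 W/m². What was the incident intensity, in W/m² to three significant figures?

I₀ ≈ 968 W/m²

Unpolarized light through the first polarizer → I₁ = ½ I₀, now polarized at 25°.
I₂ = I₁ cos²(-5° − 25°) = 0.5 I₀ · cos²(30°) = 0.375 I₀.
So 363 W/m² = 0.375 I₀, giving I₀ = 363/0.375 = 968 W/m².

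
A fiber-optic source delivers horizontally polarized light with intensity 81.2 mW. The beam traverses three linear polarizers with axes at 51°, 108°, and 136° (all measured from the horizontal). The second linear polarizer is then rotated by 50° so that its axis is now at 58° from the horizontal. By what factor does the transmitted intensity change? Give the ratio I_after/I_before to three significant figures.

I_new/I_old ≈ 0.184

Before rotation:
I₁ = I₀ cos²(51° − 0°) = I₀ cos²(51°) = 0.396 I₀.
I₂ = I₁ cos²(108° − 51°) = 0.396 I₀ · cos²(57°) = 0.1175 I₀.
I₃ = I₂ cos²(136° − 108°) = 0.1175 I₀ · cos²(28°) = 0.09159 I₀.
After rotation:
I₁ = I₀ cos²(51° − 0°) = I₀ cos²(51°) = 0.396 I₀.
I₂ = I₁ cos²(58° − 51°) = 0.396 I₀ · cos²(7°) = 0.3902 I₀.
I₃ = I₂ cos²(136° − 58°) = 0.3902 I₀ · cos²(78°) = 0.01687 I₀.
Ratio = 0.01687 / 0.09159 = 0.1842.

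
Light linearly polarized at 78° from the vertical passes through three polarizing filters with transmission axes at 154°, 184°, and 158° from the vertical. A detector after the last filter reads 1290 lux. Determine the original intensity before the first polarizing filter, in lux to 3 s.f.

I₀ ≈ 3.64e4 lux

By Malus's law, I₁ = I₀ cos²(154° − 78°) = I₀ cos²(76°) = 0.05853 I₀.
I₂ = I₁ cos²(184° − 154°) = 0.05853 I₀ · cos²(30°) = 0.04389 I₀.
I₃ = I₂ cos²(158° − 184°) = 0.04389 I₀ · cos²(26°) = 0.03546 I₀.
So 1290 lux = 0.03546 I₀, giving I₀ = 1290/0.03546 = 3.638e+04 lux.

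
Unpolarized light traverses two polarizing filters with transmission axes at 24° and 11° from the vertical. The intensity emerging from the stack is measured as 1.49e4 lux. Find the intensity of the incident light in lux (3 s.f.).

I₀ ≈ 3.14e4 lux

Unpolarized light through the first polarizer → I₁ = ½ I₀, now polarized at 24°.
I₂ = I₁ cos²(11° − 24°) = 0.5 I₀ · cos²(13°) = 0.4747 I₀.
So 1.49e4 lux = 0.4747 I₀, giving I₀ = 1.49e4/0.4747 = 3.139e+04 lux.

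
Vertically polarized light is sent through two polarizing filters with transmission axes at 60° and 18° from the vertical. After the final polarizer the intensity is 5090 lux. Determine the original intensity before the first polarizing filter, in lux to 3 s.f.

I₀ ≈ 3.69e4 lux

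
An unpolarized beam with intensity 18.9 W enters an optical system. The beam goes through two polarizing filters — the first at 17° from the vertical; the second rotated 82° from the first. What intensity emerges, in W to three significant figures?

I ≈ 0.183 W

Unpolarized light through the first polarizer → I₁ = 18.9 W/2 = 9.45 W, polarized at 17°.
I₂ = I₁ · cos²(82°) = 9.45 · 0.01937 = 0.183 W.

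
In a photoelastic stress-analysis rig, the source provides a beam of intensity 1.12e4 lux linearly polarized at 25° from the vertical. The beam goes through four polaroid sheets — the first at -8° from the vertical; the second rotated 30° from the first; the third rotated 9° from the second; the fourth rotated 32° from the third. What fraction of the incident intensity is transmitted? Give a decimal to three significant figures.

I/I₀ ≈ 0.370

I₁ = 1.12e4 lux · cos²(33°) = 7878 lux.
I₂ = I₁ · cos²(30°) = 7878 · 0.75 = 5908 lux.
I₃ = I₂ · cos²(9°) = 5908 · 0.9755 = 5764 lux.
I₄ = I₃ · cos²(32°) = 5764 · 0.7192 = 4145 lux.
Transmitted fraction = 0.3701.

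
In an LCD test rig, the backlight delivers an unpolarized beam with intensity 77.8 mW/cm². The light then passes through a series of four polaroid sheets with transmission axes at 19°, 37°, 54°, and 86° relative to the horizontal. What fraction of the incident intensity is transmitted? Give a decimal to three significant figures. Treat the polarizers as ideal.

I/I₀ ≈ 0.297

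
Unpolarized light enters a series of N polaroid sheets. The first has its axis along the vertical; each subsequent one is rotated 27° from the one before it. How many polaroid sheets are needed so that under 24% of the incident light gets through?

First polarizer halves the unpolarized light: factor 1/2.
Each further stage multiplies by cos²(27°) = 0.7939.
After N polarizers: T = 0.5·0.7939^(N−1). Require T < 0.24 ⇒ N−1 > ln(0.24/0.5)/ln(0.7939) = 3.18, so N−1 ≥ 4 and N = 5.
Check: N=5 gives T = 0.1986 < 0.24; N=4 gives T = 0.2502.

N = 5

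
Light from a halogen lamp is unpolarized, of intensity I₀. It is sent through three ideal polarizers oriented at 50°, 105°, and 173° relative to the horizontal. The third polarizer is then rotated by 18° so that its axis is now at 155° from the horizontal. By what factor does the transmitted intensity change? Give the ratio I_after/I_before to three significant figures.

Before rotation:
Unpolarized light through the first polarizer → I₁ = ½ I₀, now polarized at 50°.
I₂ = I₁ cos²(105° − 50°) = 0.5 I₀ · cos²(55°) = 0.1645 I₀.
I₃ = I₂ cos²(173° − 105°) = 0.1645 I₀ · cos²(68°) = 0.02308 I₀.
After rotation:
Unpolarized light through the first polarizer → I₁ = ½ I₀, now polarized at 50°.
I₂ = I₁ cos²(105° − 50°) = 0.5 I₀ · cos²(55°) = 0.1645 I₀.
I₃ = I₂ cos²(155° − 105°) = 0.1645 I₀ · cos²(50°) = 0.06797 I₀.
Ratio = 0.06797 / 0.02308 = 2.944.

I_new/I_old ≈ 2.94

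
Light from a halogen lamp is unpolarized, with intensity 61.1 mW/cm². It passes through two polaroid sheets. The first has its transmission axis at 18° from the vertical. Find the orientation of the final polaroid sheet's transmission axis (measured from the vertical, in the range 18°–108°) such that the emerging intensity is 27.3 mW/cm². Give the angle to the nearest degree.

θ ≈ 37°

Unpolarized light through the first polarizer → I₁ = ½ I₀, now polarized at 18°.
Target fraction: 27.3 / 61.1 mW/cm² = 0.4468 of I₀.
Need I₂/I₀ = 0.4468, so cos²(θ − 18°) = 0.4468 / 0.5 = 0.8936.
θ − 18° = arccos(√0.8936) = 19.0°, giving θ ≈ 18 + 19.0 = 37.0°.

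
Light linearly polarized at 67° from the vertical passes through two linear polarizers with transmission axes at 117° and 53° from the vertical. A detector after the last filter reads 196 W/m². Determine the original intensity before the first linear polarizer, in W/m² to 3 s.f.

I₀ ≈ 2470 W/m²

By Malus's law, I₁ = I₀ cos²(117° − 67°) = I₀ cos²(50°) = 0.4132 I₀.
I₂ = I₁ cos²(53° − 117°) = 0.4132 I₀ · cos²(64°) = 0.0794 I₀.
So 196 W/m² = 0.0794 I₀, giving I₀ = 196/0.0794 = 2469 W/m².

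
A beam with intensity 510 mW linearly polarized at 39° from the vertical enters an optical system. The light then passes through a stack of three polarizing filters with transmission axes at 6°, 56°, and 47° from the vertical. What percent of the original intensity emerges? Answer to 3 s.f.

≈ 28.4%

I₁ = 510 mW · cos²(33°) = 358.7 mW.
I₂ = I₁ · cos²(50°) = 358.7 · 0.4132 = 148.2 mW.
I₃ = I₂ · cos²(9°) = 148.2 · 0.9755 = 144.6 mW.
That is 28.35% of the incident intensity.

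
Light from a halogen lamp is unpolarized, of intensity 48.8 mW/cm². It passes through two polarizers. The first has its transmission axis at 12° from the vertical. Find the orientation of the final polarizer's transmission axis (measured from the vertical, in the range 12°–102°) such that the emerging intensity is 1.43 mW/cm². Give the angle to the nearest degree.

θ ≈ 88°

Unpolarized light through the first polarizer → I₁ = ½ I₀, now polarized at 12°.
Target fraction: 1.43 / 48.8 mW/cm² = 0.0293 of I₀.
Need I₂/I₀ = 0.0293, so cos²(θ − 12°) = 0.0293 / 0.5 = 0.05861.
θ − 12° = arccos(√0.05861) = 76.0°, giving θ ≈ 12 + 76.0 = 88.0°.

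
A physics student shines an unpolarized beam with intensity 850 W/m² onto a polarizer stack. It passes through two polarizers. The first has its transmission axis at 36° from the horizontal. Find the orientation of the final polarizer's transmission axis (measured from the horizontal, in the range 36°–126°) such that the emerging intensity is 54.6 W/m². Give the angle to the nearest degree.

θ ≈ 105°

Unpolarized light through the first polarizer → I₁ = ½ I₀, now polarized at 36°.
Target fraction: 54.6 / 850 W/m² = 0.06424 of I₀.
Need I₂/I₀ = 0.06424, so cos²(θ − 36°) = 0.06424 / 0.5 = 0.1285.
θ − 36° = arccos(√0.1285) = 69.0°, giving θ ≈ 36 + 69.0 = 105.0°.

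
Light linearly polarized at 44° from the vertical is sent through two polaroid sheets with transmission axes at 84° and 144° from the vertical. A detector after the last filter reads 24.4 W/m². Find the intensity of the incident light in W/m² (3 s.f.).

By Malus's law, I₁ = I₀ cos²(84° − 44°) = I₀ cos²(40°) = 0.5868 I₀.
I₂ = I₁ cos²(144° − 84°) = 0.5868 I₀ · cos²(60°) = 0.1467 I₀.
So 24.4 W/m² = 0.1467 I₀, giving I₀ = 24.4/0.1467 = 166.3 W/m².

I₀ ≈ 166 W/m²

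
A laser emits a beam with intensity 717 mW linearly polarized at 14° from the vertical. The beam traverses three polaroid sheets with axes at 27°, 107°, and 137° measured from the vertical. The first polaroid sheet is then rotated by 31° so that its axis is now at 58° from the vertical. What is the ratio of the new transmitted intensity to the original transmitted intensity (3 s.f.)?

I_new/I_old ≈ 7.78

Before rotation:
By Malus's law, I₁ = I₀ cos²(27° − 14°) = I₀ cos²(13°) = 0.9494 I₀.
I₂ = I₁ cos²(107° − 27°) = 0.9494 I₀ · cos²(80°) = 0.02863 I₀.
I₃ = I₂ cos²(137° − 107°) = 0.02863 I₀ · cos²(30°) = 0.02147 I₀.
After rotation:
I₁ = I₀ cos²(58° − 14°) = I₀ cos²(44°) = 0.5174 I₀.
I₂ = I₁ cos²(107° − 58°) = 0.5174 I₀ · cos²(49°) = 0.2227 I₀.
I₃ = I₂ cos²(137° − 107°) = 0.2227 I₀ · cos²(30°) = 0.167 I₀.
Ratio = 0.167 / 0.02147 = 7.78.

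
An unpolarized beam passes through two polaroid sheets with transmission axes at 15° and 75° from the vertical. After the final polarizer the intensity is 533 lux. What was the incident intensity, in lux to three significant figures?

Unpolarized light through the first polarizer → I₁ = ½ I₀, now polarized at 15°.
I₂ = I₁ cos²(75° − 15°) = 0.5 I₀ · cos²(60°) = 0.125 I₀.
So 533 lux = 0.125 I₀, giving I₀ = 533/0.125 = 4264 lux.

I₀ ≈ 4260 lux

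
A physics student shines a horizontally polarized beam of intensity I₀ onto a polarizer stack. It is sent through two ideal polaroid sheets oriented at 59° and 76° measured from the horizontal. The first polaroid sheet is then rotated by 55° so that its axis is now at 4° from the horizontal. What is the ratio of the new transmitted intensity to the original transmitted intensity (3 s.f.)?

Before rotation:
By Malus's law, I₁ = I₀ cos²(59° − 0°) = I₀ cos²(59°) = 0.2653 I₀.
I₂ = I₁ cos²(76° − 59°) = 0.2653 I₀ · cos²(17°) = 0.2426 I₀.
After rotation:
I₁ = I₀ cos²(4° − 0°) = I₀ cos²(4°) = 0.9951 I₀.
I₂ = I₁ cos²(76° − 4°) = 0.9951 I₀ · cos²(72°) = 0.09503 I₀.
Ratio = 0.09503 / 0.2426 = 0.3917.

I_new/I_old ≈ 0.392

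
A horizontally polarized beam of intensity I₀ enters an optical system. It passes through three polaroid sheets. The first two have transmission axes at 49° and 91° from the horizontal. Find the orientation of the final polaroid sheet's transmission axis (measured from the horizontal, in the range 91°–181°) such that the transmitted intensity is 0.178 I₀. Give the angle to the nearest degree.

θ ≈ 121°

I₁ = I₀ cos²(49° − 0°) = I₀ cos²(49°) = 0.4304 I₀.
I₂ = I₁ cos²(91° − 49°) = 0.4304 I₀ · cos²(42°) = 0.2377 I₀.
Need I₃/I₀ = 0.178, so cos²(θ − 91°) = 0.178 / 0.2377 = 0.7488.
θ − 91° = arccos(√0.7488) = 30.1°, giving θ ≈ 91 + 30.1 = 121.1°.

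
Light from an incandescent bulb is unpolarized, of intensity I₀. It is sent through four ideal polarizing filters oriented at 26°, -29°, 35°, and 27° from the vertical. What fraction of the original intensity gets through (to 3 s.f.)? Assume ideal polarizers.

≈ 0.0310 I₀

Unpolarized light through the first polarizer → I₁ = ½ I₀, now polarized at 26°.
I₂ = I₁ cos²(-29° − 26°) = 0.5 I₀ · cos²(55°) = 0.1645 I₀.
I₃ = I₂ cos²(35° + 29°) = 0.1645 I₀ · cos²(64°) = 0.03161 I₀.
I₄ = I₃ cos²(27° − 35°) = 0.03161 I₀ · cos²(8°) = 0.031 I₀.
Transmitted fraction = 0.031.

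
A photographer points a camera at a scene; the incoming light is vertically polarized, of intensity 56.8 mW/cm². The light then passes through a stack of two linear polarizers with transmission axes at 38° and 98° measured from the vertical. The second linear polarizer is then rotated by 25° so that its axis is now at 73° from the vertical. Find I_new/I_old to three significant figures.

I_new/I_old ≈ 2.68

Before rotation:
By Malus's law, I₁ = I₀ cos²(38° − 0°) = I₀ cos²(38°) = 0.621 I₀.
I₂ = I₁ cos²(98° − 38°) = 0.621 I₀ · cos²(60°) = 0.1552 I₀.
After rotation:
I₁ = I₀ cos²(38° − 0°) = I₀ cos²(38°) = 0.621 I₀.
I₂ = I₁ cos²(73° − 38°) = 0.621 I₀ · cos²(35°) = 0.4167 I₀.
Ratio = 0.4167 / 0.1552 = 2.684.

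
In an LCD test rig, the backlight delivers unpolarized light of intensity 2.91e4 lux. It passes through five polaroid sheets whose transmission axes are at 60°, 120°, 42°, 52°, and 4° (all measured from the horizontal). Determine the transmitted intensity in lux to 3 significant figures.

I ≈ 68.3 lux

Unpolarized light through the first polarizer → I₁ = 2.91e4 lux/2 = 1.455e+04 lux, polarized at 60°.
I₂ = I₁ · cos²(60°) = 1.455e+04 · 0.25 = 3638 lux.
I₃ = I₂ · cos²(78°) = 3638 · 0.04323 = 157.2 lux.
I₄ = I₃ · cos²(10°) = 157.2 · 0.9698 = 152.5 lux.
I₅ = I₄ · cos²(48°) = 152.5 · 0.4477 = 68.28 lux.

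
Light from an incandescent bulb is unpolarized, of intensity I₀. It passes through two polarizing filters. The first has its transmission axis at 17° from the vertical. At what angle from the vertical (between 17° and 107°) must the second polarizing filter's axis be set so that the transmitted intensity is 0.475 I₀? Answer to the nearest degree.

Unpolarized light through the first polarizer → I₁ = ½ I₀, now polarized at 17°.
Need I₂/I₀ = 0.475, so cos²(θ − 17°) = 0.475 / 0.5 = 0.95.
θ − 17° = arccos(√0.95) = 12.9°, giving θ ≈ 17 + 12.9 = 29.9°.

θ ≈ 30°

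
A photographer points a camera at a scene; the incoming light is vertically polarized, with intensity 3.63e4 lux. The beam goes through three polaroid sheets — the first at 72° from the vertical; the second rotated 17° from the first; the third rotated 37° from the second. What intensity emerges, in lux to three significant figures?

I ≈ 2020 lux

I₁ = 3.63e4 lux · cos²(72°) = 3466 lux.
I₂ = I₁ · cos²(17°) = 3466 · 0.9145 = 3170 lux.
I₃ = I₂ · cos²(37°) = 3170 · 0.6378 = 2022 lux.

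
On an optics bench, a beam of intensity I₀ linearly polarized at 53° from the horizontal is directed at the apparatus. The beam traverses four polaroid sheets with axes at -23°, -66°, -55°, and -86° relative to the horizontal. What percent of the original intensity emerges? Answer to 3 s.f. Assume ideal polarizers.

≈ 2.22%

I₁ = I₀ cos²(-23° − 53°) = I₀ cos²(76°) = 0.05853 I₀.
I₂ = I₁ cos²(-66° + 23°) = 0.05853 I₀ · cos²(43°) = 0.0313 I₀.
I₃ = I₂ cos²(-55° + 66°) = 0.0313 I₀ · cos²(11°) = 0.03016 I₀.
I₄ = I₃ cos²(-86° + 55°) = 0.03016 I₀ · cos²(31°) = 0.02216 I₀.
That is 2.216% of the incident intensity.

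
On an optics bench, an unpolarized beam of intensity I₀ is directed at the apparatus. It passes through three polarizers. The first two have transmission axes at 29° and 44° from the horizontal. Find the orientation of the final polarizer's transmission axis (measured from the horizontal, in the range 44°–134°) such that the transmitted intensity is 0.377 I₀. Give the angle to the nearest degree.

Unpolarized light through the first polarizer → I₁ = ½ I₀, now polarized at 29°.
I₂ = I₁ cos²(44° − 29°) = 0.5 I₀ · cos²(15°) = 0.4665 I₀.
Need I₃/I₀ = 0.377, so cos²(θ − 44°) = 0.377 / 0.4665 = 0.8081.
θ − 44° = arccos(√0.8081) = 26.0°, giving θ ≈ 44 + 26.0 = 70.0°.

θ ≈ 70°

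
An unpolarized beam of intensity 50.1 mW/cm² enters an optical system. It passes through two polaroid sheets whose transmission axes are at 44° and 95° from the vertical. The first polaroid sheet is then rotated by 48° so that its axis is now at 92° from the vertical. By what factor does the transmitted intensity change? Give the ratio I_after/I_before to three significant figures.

Before rotation:
Unpolarized light through the first polarizer → I₁ = ½ I₀, now polarized at 44°.
I₂ = I₁ cos²(95° − 44°) = 0.5 I₀ · cos²(51°) = 0.198 I₀.
After rotation:
Unpolarized light through the first polarizer → I₁ = ½ I₀, now polarized at 92°.
I₂ = I₁ cos²(95° − 92°) = 0.5 I₀ · cos²(3°) = 0.4986 I₀.
Ratio = 0.4986 / 0.198 = 2.518.

I_new/I_old ≈ 2.52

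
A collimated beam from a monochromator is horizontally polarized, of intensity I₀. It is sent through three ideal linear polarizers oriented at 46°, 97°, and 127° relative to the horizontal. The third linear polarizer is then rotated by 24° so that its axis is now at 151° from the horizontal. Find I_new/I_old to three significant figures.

I_new/I_old ≈ 0.461

Before rotation:
I₁ = I₀ cos²(46° − 0°) = I₀ cos²(46°) = 0.4826 I₀.
I₂ = I₁ cos²(97° − 46°) = 0.4826 I₀ · cos²(51°) = 0.1911 I₀.
I₃ = I₂ cos²(127° − 97°) = 0.1911 I₀ · cos²(30°) = 0.1433 I₀.
After rotation:
I₁ = I₀ cos²(46° − 0°) = I₀ cos²(46°) = 0.4826 I₀.
I₂ = I₁ cos²(97° − 46°) = 0.4826 I₀ · cos²(51°) = 0.1911 I₀.
I₃ = I₂ cos²(151° − 97°) = 0.1911 I₀ · cos²(54°) = 0.06603 I₀.
Ratio = 0.06603 / 0.1433 = 0.4607.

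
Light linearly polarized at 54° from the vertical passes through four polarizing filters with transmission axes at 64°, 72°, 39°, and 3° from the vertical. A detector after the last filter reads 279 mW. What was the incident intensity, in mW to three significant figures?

I₀ ≈ 637 mW

I₁ = I₀ cos²(64° − 54°) = I₀ cos²(10°) = 0.9698 I₀.
I₂ = I₁ cos²(72° − 64°) = 0.9698 I₀ · cos²(8°) = 0.9511 I₀.
I₃ = I₂ cos²(39° − 72°) = 0.9511 I₀ · cos²(33°) = 0.6689 I₀.
I₄ = I₃ cos²(3° − 39°) = 0.6689 I₀ · cos²(36°) = 0.4378 I₀.
So 279 mW = 0.4378 I₀, giving I₀ = 279/0.4378 = 637.2 mW.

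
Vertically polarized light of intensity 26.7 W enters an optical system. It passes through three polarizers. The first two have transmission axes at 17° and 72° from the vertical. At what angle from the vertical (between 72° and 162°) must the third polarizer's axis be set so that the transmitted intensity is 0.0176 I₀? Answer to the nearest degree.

θ ≈ 148°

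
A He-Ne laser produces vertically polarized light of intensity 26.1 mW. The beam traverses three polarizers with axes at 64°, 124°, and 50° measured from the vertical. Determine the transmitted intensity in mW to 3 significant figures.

I ≈ 0.0953 mW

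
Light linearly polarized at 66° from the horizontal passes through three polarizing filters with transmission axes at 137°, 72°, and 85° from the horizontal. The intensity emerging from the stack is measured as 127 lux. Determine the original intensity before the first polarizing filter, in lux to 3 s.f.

I₁ = I₀ cos²(137° − 66°) = I₀ cos²(71°) = 0.106 I₀.
I₂ = I₁ cos²(72° − 137°) = 0.106 I₀ · cos²(65°) = 0.01893 I₀.
I₃ = I₂ cos²(85° − 72°) = 0.01893 I₀ · cos²(13°) = 0.01797 I₀.
So 127 lux = 0.01797 I₀, giving I₀ = 127/0.01797 = 7066 lux.

I₀ ≈ 7070 lux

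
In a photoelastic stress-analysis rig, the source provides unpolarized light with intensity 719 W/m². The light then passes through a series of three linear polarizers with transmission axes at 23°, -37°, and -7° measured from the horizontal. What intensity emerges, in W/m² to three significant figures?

I ≈ 67.4 W/m²

Unpolarized light through the first polarizer → I₁ = 719 W/m²/2 = 359.5 W/m², polarized at 23°.
I₂ = I₁ · cos²(60°) = 359.5 · 0.25 = 89.88 W/m².
I₃ = I₂ · cos²(30°) = 89.88 · 0.75 = 67.41 W/m².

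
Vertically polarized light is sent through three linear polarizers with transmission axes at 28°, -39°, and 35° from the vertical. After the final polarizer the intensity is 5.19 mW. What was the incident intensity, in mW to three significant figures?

I₁ = I₀ cos²(28° − 0°) = I₀ cos²(28°) = 0.7796 I₀.
I₂ = I₁ cos²(-39° − 28°) = 0.7796 I₀ · cos²(67°) = 0.119 I₀.
I₃ = I₂ cos²(35° + 39°) = 0.119 I₀ · cos²(74°) = 0.009043 I₀.
So 5.19 mW = 0.009043 I₀, giving I₀ = 5.19/0.009043 = 573.9 mW.

I₀ ≈ 574 mW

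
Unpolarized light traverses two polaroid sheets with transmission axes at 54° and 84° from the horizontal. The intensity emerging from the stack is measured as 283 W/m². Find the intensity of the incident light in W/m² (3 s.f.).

Unpolarized light through the first polarizer → I₁ = ½ I₀, now polarized at 54°.
I₂ = I₁ cos²(84° − 54°) = 0.5 I₀ · cos²(30°) = 0.375 I₀.
So 283 W/m² = 0.375 I₀, giving I₀ = 283/0.375 = 754.7 W/m².

I₀ ≈ 755 W/m²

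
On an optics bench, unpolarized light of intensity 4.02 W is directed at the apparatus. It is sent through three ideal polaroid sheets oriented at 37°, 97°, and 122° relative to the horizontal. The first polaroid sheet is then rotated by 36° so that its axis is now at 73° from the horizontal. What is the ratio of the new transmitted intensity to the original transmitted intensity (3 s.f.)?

I_new/I_old ≈ 3.34

Before rotation:
Unpolarized light through the first polarizer → I₁ = ½ I₀, now polarized at 37°.
I₂ = I₁ cos²(97° − 37°) = 0.5 I₀ · cos²(60°) = 0.125 I₀.
I₃ = I₂ cos²(122° − 97°) = 0.125 I₀ · cos²(25°) = 0.1027 I₀.
After rotation:
Unpolarized light through the first polarizer → I₁ = ½ I₀, now polarized at 73°.
I₂ = I₁ cos²(97° − 73°) = 0.5 I₀ · cos²(24°) = 0.4173 I₀.
I₃ = I₂ cos²(122° − 97°) = 0.4173 I₀ · cos²(25°) = 0.3428 I₀.
Ratio = 0.3428 / 0.1027 = 3.338.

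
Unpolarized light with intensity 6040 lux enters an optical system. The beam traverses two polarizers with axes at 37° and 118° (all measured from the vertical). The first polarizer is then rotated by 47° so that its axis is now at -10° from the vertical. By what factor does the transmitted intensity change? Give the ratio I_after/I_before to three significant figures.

Before rotation:
Unpolarized light through the first polarizer → I₁ = ½ I₀, now polarized at 37°.
I₂ = I₁ cos²(118° − 37°) = 0.5 I₀ · cos²(81°) = 0.01224 I₀.
After rotation:
Unpolarized light through the first polarizer → I₁ = ½ I₀, now polarized at -10°.
Angle between axes 1 and 2: 52°. I₂ = 0.5 I₀ · cos²(52°) = 0.1895 I₀.
Ratio = 0.1895 / 0.01224 = 15.49.

I_new/I_old ≈ 15.5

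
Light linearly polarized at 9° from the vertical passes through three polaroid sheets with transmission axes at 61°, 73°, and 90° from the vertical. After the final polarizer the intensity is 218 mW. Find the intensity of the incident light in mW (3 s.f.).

I₁ = I₀ cos²(61° − 9°) = I₀ cos²(52°) = 0.379 I₀.
I₂ = I₁ cos²(73° − 61°) = 0.379 I₀ · cos²(12°) = 0.3627 I₀.
I₃ = I₂ cos²(90° − 73°) = 0.3627 I₀ · cos²(17°) = 0.3317 I₀.
So 218 mW = 0.3317 I₀, giving I₀ = 218/0.3317 = 657.3 mW.

I₀ ≈ 657 mW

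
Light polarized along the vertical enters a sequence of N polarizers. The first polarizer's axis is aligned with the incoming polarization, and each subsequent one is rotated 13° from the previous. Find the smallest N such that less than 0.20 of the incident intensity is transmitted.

N = 32

First polarizer is aligned with the polarization: full transmission.
Each further stage multiplies by cos²(13°) = 0.9494.
After N polarizers: T = 0.9494^(N−1). Require T < 0.20 ⇒ N−1 > ln(0.20)/ln(0.9494) = 30.99, so N−1 ≥ 31 and N = 32.
Check: N=32 gives T = 0.1999 < 0.20; N=31 gives T = 0.2106.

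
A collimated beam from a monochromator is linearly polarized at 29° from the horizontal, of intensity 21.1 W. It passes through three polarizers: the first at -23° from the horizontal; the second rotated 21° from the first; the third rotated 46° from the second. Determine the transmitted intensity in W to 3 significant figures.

I ≈ 3.36 W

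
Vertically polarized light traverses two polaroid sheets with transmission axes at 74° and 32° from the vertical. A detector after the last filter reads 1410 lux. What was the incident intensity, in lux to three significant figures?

I₀ ≈ 3.36e4 lux

I₁ = I₀ cos²(74° − 0°) = I₀ cos²(74°) = 0.07598 I₀.
I₂ = I₁ cos²(32° − 74°) = 0.07598 I₀ · cos²(42°) = 0.04196 I₀.
So 1410 lux = 0.04196 I₀, giving I₀ = 1410/0.04196 = 3.36e+04 lux.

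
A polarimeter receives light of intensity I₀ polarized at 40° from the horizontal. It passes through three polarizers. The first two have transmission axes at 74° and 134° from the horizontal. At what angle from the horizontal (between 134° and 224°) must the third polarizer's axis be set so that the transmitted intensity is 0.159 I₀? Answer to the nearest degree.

I₁ = I₀ cos²(74° − 40°) = I₀ cos²(34°) = 0.6873 I₀.
I₂ = I₁ cos²(134° − 74°) = 0.6873 I₀ · cos²(60°) = 0.1718 I₀.
Need I₃/I₀ = 0.159, so cos²(θ − 134°) = 0.159 / 0.1718 = 0.9254.
θ − 134° = arccos(√0.9254) = 15.9°, giving θ ≈ 134 + 15.9 = 149.9°.

θ ≈ 150°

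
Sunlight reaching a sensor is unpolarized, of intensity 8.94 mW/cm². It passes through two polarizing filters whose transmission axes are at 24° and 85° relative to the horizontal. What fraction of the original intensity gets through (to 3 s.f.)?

I/I₀ ≈ 0.118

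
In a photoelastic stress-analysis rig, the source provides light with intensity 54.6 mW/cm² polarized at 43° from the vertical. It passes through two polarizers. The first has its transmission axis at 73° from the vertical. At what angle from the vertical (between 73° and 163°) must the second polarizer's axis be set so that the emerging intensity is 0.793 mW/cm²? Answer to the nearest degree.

θ ≈ 155°

I₁ = I₀ cos²(73° − 43°) = I₀ cos²(30°) = 0.75 I₀.
Target fraction: 0.793 / 54.6 mW/cm² = 0.01452 of I₀.
Need I₂/I₀ = 0.01452, so cos²(θ − 73°) = 0.01452 / 0.75 = 0.01937.
θ − 73° = arccos(√0.01937) = 82.0°, giving θ ≈ 73 + 82.0 = 155.0°.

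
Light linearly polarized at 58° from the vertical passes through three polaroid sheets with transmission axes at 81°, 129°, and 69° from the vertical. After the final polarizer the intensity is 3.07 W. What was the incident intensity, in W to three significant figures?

I₁ = I₀ cos²(81° − 58°) = I₀ cos²(23°) = 0.8473 I₀.
I₂ = I₁ cos²(129° − 81°) = 0.8473 I₀ · cos²(48°) = 0.3794 I₀.
I₃ = I₂ cos²(69° − 129°) = 0.3794 I₀ · cos²(60°) = 0.09484 I₀.
So 3.07 W = 0.09484 I₀, giving I₀ = 3.07/0.09484 = 32.37 W.

I₀ ≈ 32.4 W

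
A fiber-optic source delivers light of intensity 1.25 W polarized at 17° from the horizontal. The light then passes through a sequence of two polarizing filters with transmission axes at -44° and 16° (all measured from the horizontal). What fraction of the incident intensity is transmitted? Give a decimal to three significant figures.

By Malus's law, I₁ = 1.25 W · cos²(61°) = 0.2938 W.
I₂ = I₁ · cos²(60°) = 0.2938 · 0.25 = 0.07345 W.
Transmitted fraction = 0.05876.

I/I₀ ≈ 0.0588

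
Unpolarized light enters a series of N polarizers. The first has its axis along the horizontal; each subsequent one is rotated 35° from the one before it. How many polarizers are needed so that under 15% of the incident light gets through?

First polarizer halves the unpolarized light: factor 1/2.
Each further stage multiplies by cos²(35°) = 0.671.
After N polarizers: T = 0.5·0.671^(N−1). Require T < 0.15 ⇒ N−1 > ln(0.15/0.5)/ln(0.671) = 3.02, so N−1 ≥ 4 and N = 5.
Check: N=5 gives T = 0.1014 < 0.15; N=4 gives T = 0.1511.

N = 5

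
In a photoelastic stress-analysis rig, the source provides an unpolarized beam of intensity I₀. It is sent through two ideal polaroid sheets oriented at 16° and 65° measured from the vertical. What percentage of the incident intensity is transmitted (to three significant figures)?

≈ 21.5%

Unpolarized light through the first polarizer → I₁ = ½ I₀, now polarized at 16°.
I₂ = I₁ cos²(65° − 16°) = 0.5 I₀ · cos²(49°) = 0.2152 I₀.
That is 21.52% of the incident intensity.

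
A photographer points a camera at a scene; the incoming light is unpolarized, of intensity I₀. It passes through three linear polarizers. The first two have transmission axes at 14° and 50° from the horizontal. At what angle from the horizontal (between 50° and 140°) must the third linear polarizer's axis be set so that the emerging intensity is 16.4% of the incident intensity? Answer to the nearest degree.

Unpolarized light through the first polarizer → I₁ = ½ I₀, now polarized at 14°.
I₂ = I₁ cos²(50° − 14°) = 0.5 I₀ · cos²(36°) = 0.3273 I₀.
Need I₃/I₀ = 0.164, so cos²(θ − 50°) = 0.164 / 0.3273 = 0.5011.
θ − 50° = arccos(√0.5011) = 44.9°, giving θ ≈ 50 + 44.9 = 94.9°.

θ ≈ 95°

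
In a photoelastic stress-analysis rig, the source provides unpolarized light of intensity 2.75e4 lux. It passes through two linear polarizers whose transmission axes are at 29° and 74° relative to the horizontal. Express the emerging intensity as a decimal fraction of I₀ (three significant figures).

Unpolarized light through the first polarizer → I₁ = 2.75e4 lux/2 = 1.375e+04 lux, polarized at 29°.
I₂ = I₁ · cos²(45°) = 1.375e+04 · 0.5 = 6875 lux.
Transmitted fraction = 0.25.

I/I₀ ≈ 0.250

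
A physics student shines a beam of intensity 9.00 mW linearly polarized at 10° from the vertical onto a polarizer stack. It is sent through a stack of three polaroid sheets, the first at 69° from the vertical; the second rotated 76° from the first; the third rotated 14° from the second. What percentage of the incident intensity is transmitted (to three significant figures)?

≈ 1.46%

I₁ = 9.00 mW · cos²(59°) = 2.387 mW.
I₂ = I₁ · cos²(76°) = 2.387 · 0.05853 = 0.1397 mW.
I₃ = I₂ · cos²(14°) = 0.1397 · 0.9415 = 0.1315 mW.
That is 1.462% of the incident intensity.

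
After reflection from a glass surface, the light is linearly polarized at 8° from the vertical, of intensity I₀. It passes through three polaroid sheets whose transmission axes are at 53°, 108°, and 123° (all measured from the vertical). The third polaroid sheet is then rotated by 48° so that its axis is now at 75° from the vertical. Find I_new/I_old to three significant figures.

Before rotation:
By Malus's law, I₁ = I₀ cos²(53° − 8°) = I₀ cos²(45°) = 0.5 I₀.
I₂ = I₁ cos²(108° − 53°) = 0.5 I₀ · cos²(55°) = 0.1645 I₀.
I₃ = I₂ cos²(123° − 108°) = 0.1645 I₀ · cos²(15°) = 0.1535 I₀.
After rotation:
I₁ = I₀ cos²(53° − 8°) = I₀ cos²(45°) = 0.5 I₀.
I₂ = I₁ cos²(108° − 53°) = 0.5 I₀ · cos²(55°) = 0.1645 I₀.
I₃ = I₂ cos²(75° − 108°) = 0.1645 I₀ · cos²(33°) = 0.1157 I₀.
Ratio = 0.1157 / 0.1535 = 0.7539.

I_new/I_old ≈ 0.754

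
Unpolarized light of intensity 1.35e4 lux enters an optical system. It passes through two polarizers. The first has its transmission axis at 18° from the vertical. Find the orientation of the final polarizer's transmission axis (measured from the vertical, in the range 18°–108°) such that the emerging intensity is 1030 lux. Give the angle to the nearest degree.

θ ≈ 85°

Unpolarized light through the first polarizer → I₁ = ½ I₀, now polarized at 18°.
Target fraction: 1030 / 1.35e4 lux = 0.0763 of I₀.
Need I₂/I₀ = 0.0763, so cos²(θ − 18°) = 0.0763 / 0.5 = 0.1526.
θ − 18° = arccos(√0.1526) = 67.0°, giving θ ≈ 18 + 67.0 = 85.0°.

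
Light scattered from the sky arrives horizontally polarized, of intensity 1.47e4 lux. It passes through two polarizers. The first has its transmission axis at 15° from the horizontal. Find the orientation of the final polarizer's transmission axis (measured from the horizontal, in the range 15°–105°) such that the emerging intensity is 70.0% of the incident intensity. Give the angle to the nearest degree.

I₁ = I₀ cos²(15° − 0°) = I₀ cos²(15°) = 0.933 I₀.
Need I₂/I₀ = 0.7, so cos²(θ − 15°) = 0.7 / 0.933 = 0.7503.
θ − 15° = arccos(√0.7503) = 30.0°, giving θ ≈ 15 + 30.0 = 45.0°.

θ ≈ 45°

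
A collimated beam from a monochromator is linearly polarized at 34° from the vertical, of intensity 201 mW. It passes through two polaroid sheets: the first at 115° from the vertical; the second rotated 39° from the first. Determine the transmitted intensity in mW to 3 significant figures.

I₁ = 201 mW · cos²(81°) = 4.919 mW.
I₂ = I₁ · cos²(39°) = 4.919 · 0.604 = 2.971 mW.

I ≈ 2.97 mW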